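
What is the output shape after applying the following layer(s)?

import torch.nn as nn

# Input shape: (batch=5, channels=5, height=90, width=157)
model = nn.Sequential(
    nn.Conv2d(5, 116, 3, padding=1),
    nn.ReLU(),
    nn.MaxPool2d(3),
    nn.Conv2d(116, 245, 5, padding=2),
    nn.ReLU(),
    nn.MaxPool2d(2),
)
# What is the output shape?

Input shape: (5, 5, 90, 157)
  -> after first Conv2d: (5, 116, 90, 157)
  -> after first MaxPool2d: (5, 116, 30, 52)
  -> after second Conv2d: (5, 245, 30, 52)
Output shape: (5, 245, 15, 26)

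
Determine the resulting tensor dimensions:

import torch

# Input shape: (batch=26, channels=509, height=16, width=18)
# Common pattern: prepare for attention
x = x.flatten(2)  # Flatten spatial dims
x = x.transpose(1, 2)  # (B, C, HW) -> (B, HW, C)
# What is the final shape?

Input shape: (26, 509, 16, 18)
  -> after flatten(2): (26, 509, 288)
Output shape: (26, 288, 509)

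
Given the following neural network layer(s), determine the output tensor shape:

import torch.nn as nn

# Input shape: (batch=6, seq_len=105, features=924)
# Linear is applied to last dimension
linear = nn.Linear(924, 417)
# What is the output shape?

Input shape: (6, 105, 924)
Output shape: (6, 105, 417)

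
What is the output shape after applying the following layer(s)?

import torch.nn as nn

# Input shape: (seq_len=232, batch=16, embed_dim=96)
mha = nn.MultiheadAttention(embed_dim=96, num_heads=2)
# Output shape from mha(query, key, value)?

Input shape: (232, 16, 96)
Output shape: (232, 16, 96)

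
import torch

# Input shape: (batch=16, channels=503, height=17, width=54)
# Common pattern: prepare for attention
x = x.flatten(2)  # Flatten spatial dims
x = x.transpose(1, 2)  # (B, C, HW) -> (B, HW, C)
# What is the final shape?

Input shape: (16, 503, 17, 54)
  -> after flatten(2): (16, 503, 918)
Output shape: (16, 918, 503)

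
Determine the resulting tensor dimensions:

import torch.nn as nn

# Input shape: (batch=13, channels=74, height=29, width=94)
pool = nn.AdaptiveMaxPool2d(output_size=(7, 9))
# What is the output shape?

Input shape: (13, 74, 29, 94)
Output shape: (13, 74, 7, 9)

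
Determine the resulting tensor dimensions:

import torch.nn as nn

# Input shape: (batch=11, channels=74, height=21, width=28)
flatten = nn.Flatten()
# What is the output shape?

Input shape: (11, 74, 21, 28)
Output shape: (11, 43512)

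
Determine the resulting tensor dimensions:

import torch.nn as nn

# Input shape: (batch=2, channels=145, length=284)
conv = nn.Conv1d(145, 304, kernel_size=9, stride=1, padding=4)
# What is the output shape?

Input shape: (2, 145, 284)
Output shape: (2, 304, 284)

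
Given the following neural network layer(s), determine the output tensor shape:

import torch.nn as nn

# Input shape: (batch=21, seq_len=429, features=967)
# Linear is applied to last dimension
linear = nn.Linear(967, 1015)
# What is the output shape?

Input shape: (21, 429, 967)
Output shape: (21, 429, 1015)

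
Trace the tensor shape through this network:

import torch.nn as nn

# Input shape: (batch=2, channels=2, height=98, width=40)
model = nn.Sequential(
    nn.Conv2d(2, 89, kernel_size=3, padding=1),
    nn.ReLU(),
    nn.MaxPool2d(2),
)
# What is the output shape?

Input shape: (2, 2, 98, 40)
  -> after Conv2d: (2, 89, 98, 40)
  -> after ReLU: (2, 89, 98, 40)
Output shape: (2, 89, 49, 20)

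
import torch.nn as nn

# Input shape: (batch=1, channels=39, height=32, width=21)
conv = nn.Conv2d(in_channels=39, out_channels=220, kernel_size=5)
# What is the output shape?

Input shape: (1, 39, 32, 21)
Output shape: (1, 220, 28, 17)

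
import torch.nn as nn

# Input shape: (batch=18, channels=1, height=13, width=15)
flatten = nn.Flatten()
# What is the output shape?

Input shape: (18, 1, 13, 15)
Output shape: (18, 195)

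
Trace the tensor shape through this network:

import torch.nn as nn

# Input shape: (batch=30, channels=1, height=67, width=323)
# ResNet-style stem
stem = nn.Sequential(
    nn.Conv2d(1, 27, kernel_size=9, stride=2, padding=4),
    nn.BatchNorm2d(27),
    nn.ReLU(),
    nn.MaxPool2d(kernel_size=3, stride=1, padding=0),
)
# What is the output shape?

Input shape: (30, 1, 67, 323)
  -> after Conv2d 9x9 stride=2: (30, 27, 34, 162)
Output shape: (30, 27, 32, 160)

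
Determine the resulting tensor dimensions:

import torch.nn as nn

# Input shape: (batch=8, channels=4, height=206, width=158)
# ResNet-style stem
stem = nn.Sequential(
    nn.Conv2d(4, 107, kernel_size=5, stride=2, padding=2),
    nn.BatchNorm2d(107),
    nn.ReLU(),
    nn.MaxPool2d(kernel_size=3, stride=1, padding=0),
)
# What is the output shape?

Input shape: (8, 4, 206, 158)
  -> after Conv2d 5x5 stride=2: (8, 107, 103, 79)
Output shape: (8, 107, 101, 77)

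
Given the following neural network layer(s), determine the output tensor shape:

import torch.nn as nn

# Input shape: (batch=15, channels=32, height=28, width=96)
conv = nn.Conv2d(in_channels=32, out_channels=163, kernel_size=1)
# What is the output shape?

Input shape: (15, 32, 28, 96)
Output shape: (15, 163, 28, 96)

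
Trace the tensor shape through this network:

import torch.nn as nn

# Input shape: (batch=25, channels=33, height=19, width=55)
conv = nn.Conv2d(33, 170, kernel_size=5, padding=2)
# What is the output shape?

Input shape: (25, 33, 19, 55)
Output shape: (25, 170, 19, 55)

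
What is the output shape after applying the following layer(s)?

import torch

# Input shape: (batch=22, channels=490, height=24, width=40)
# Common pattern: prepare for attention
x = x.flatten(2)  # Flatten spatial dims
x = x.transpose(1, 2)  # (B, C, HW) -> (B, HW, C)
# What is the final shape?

Input shape: (22, 490, 24, 40)
  -> after flatten(2): (22, 490, 960)
Output shape: (22, 960, 490)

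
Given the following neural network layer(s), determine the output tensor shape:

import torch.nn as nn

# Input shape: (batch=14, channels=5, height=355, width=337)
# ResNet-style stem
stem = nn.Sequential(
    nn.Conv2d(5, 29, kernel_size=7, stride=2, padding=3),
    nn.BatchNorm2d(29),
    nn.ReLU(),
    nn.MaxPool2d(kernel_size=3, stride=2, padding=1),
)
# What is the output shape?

Input shape: (14, 5, 355, 337)
  -> after Conv2d 7x7 stride=2: (14, 29, 178, 169)
Output shape: (14, 29, 89, 85)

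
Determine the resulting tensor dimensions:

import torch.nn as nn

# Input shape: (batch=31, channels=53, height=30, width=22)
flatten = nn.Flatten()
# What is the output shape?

Input shape: (31, 53, 30, 22)
Output shape: (31, 34980)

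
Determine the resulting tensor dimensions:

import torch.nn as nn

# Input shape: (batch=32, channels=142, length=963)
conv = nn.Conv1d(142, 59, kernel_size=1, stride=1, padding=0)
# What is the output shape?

Input shape: (32, 142, 963)
Output shape: (32, 59, 963)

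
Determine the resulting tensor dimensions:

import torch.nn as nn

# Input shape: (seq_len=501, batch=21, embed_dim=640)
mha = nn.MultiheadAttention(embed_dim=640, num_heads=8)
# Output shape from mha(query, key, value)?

Input shape: (501, 21, 640)
Output shape: (501, 21, 640)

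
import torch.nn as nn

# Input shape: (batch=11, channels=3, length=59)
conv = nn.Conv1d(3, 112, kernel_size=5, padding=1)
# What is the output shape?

Input shape: (11, 3, 59)
Output shape: (11, 112, 57)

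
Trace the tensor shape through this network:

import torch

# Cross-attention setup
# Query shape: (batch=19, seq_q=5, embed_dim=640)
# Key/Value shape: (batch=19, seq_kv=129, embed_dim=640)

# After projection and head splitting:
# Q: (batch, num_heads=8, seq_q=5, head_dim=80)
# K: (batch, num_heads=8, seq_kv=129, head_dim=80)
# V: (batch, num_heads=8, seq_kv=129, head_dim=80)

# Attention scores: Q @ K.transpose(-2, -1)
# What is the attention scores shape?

Input shape: (19, 5, 640)
Output shape: (19, 8, 5, 129)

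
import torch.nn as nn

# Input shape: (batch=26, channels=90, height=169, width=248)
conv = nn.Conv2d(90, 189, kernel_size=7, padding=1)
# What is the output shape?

Input shape: (26, 90, 169, 248)
Output shape: (26, 189, 165, 244)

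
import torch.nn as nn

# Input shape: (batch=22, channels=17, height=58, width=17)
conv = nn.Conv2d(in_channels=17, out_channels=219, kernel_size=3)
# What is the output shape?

Input shape: (22, 17, 58, 17)
Output shape: (22, 219, 56, 15)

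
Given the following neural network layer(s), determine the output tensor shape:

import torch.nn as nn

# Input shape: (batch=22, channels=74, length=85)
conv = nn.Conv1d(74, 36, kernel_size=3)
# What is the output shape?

Input shape: (22, 74, 85)
Output shape: (22, 36, 83)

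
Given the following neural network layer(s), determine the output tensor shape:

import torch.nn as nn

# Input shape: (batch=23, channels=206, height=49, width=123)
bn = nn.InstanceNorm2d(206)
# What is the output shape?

Input shape: (23, 206, 49, 123)
Output shape: (23, 206, 49, 123)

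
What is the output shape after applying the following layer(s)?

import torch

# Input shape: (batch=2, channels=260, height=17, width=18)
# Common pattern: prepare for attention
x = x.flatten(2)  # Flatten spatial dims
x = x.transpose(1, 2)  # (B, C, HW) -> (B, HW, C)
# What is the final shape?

Input shape: (2, 260, 17, 18)
  -> after flatten(2): (2, 260, 306)
Output shape: (2, 306, 260)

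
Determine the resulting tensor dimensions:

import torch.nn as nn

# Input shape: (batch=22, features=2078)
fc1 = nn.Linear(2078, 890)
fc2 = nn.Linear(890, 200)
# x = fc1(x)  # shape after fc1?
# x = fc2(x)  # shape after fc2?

Input shape: (22, 2078)
  -> after fc1: (22, 890)
Output shape: (22, 200)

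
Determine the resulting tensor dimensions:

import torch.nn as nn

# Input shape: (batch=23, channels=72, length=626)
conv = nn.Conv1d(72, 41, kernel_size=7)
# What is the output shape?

Input shape: (23, 72, 626)
Output shape: (23, 41, 620)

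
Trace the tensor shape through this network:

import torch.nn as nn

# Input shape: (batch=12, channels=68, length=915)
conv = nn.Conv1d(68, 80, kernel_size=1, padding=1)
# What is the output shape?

Input shape: (12, 68, 915)
Output shape: (12, 80, 917)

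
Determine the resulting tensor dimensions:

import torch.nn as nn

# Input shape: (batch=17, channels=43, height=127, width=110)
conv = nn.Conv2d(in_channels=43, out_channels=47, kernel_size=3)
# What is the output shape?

Input shape: (17, 43, 127, 110)
Output shape: (17, 47, 125, 108)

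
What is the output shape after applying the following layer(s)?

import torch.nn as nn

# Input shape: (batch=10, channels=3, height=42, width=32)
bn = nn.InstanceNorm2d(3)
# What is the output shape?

Input shape: (10, 3, 42, 32)
Output shape: (10, 3, 42, 32)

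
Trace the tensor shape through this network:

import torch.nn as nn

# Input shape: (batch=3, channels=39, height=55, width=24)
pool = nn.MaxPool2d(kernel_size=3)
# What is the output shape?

Input shape: (3, 39, 55, 24)
Output shape: (3, 39, 18, 8)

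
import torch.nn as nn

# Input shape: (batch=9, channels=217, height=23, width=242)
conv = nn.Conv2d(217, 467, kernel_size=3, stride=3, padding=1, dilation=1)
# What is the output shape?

Input shape: (9, 217, 23, 242)
Output shape: (9, 467, 8, 81)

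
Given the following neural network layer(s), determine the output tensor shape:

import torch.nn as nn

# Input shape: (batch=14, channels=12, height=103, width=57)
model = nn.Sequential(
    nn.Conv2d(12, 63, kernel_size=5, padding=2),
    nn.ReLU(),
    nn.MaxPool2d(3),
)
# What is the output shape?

Input shape: (14, 12, 103, 57)
  -> after Conv2d: (14, 63, 103, 57)
  -> after ReLU: (14, 63, 103, 57)
Output shape: (14, 63, 34, 19)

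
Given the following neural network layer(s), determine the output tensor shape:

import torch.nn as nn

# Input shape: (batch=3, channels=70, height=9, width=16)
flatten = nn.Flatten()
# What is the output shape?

Input shape: (3, 70, 9, 16)
Output shape: (3, 10080)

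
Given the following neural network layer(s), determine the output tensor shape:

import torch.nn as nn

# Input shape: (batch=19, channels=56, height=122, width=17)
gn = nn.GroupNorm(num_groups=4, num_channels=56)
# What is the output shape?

Input shape: (19, 56, 122, 17)
Output shape: (19, 56, 122, 17)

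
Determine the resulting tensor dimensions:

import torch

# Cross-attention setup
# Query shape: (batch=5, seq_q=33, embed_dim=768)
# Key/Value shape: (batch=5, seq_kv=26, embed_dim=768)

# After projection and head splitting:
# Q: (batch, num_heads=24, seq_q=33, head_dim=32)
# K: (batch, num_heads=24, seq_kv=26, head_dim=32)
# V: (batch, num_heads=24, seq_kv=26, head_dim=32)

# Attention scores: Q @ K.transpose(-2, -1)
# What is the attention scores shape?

Input shape: (5, 33, 768)
Output shape: (5, 24, 33, 26)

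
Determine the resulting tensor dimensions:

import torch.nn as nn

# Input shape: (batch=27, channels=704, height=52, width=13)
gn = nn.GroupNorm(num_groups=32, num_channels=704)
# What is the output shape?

Input shape: (27, 704, 52, 13)
Output shape: (27, 704, 52, 13)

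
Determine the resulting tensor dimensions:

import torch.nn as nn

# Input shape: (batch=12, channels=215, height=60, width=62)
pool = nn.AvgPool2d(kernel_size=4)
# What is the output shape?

Input shape: (12, 215, 60, 62)
Output shape: (12, 215, 15, 15)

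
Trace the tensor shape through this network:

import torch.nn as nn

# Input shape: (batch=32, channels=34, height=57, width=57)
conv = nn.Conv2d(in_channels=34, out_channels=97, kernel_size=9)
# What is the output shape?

Input shape: (32, 34, 57, 57)
Output shape: (32, 97, 49, 49)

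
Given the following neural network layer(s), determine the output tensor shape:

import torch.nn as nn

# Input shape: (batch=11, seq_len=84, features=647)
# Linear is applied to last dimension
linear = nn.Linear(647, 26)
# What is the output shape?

Input shape: (11, 84, 647)
Output shape: (11, 84, 26)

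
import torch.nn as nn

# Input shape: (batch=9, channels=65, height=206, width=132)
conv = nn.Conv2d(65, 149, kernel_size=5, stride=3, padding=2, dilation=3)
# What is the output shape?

Input shape: (9, 65, 206, 132)
Output shape: (9, 149, 66, 42)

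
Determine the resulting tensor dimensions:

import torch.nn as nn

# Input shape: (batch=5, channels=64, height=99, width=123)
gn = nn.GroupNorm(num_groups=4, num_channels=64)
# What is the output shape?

Input shape: (5, 64, 99, 123)
Output shape: (5, 64, 99, 123)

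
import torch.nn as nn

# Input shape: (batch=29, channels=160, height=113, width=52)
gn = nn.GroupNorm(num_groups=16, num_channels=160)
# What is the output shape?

Input shape: (29, 160, 113, 52)
Output shape: (29, 160, 113, 52)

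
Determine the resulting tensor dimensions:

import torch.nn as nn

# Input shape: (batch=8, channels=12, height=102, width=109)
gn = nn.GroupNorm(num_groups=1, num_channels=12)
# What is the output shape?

Input shape: (8, 12, 102, 109)
Output shape: (8, 12, 102, 109)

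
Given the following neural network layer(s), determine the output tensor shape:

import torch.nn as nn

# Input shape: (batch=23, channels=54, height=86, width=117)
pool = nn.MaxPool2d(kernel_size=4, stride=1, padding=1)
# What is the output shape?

Input shape: (23, 54, 86, 117)
Output shape: (23, 54, 85, 116)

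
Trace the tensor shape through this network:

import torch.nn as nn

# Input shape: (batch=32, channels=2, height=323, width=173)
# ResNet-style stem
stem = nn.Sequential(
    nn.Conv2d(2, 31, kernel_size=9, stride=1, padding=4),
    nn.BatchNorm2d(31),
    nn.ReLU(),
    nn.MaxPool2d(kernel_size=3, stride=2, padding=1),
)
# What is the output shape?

Input shape: (32, 2, 323, 173)
  -> after Conv2d 9x9 stride=1: (32, 31, 323, 173)
Output shape: (32, 31, 162, 87)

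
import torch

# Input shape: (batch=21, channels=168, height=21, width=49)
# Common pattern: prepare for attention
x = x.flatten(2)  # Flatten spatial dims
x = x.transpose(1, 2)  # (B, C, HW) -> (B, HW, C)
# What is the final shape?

Input shape: (21, 168, 21, 49)
  -> after flatten(2): (21, 168, 1029)
Output shape: (21, 1029, 168)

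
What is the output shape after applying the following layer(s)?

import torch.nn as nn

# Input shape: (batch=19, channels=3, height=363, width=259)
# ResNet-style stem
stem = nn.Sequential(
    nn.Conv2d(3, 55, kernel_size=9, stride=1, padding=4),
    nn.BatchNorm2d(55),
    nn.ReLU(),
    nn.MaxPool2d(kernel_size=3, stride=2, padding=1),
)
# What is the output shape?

Input shape: (19, 3, 363, 259)
  -> after Conv2d 9x9 stride=1: (19, 55, 363, 259)
Output shape: (19, 55, 182, 130)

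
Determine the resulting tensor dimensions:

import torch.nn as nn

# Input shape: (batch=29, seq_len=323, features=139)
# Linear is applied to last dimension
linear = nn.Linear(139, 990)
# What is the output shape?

Input shape: (29, 323, 139)
Output shape: (29, 323, 990)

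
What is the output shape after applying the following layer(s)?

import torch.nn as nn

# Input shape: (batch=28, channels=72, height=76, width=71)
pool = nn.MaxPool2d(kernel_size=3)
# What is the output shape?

Input shape: (28, 72, 76, 71)
Output shape: (28, 72, 25, 23)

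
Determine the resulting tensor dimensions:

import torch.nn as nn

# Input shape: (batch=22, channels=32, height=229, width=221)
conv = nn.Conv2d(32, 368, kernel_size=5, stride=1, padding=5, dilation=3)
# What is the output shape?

Input shape: (22, 32, 229, 221)
Output shape: (22, 368, 227, 219)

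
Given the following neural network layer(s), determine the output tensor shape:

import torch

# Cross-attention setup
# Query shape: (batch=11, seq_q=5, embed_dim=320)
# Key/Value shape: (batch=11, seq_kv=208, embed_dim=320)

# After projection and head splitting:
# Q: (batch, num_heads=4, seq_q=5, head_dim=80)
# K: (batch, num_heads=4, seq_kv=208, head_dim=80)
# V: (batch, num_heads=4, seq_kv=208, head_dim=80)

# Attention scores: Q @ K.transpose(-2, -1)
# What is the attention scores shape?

Input shape: (11, 5, 320)
Output shape: (11, 4, 5, 208)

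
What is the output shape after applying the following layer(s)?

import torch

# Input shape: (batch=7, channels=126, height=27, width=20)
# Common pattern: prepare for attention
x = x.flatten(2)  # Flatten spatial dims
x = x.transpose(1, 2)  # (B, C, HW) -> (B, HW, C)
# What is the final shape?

Input shape: (7, 126, 27, 20)
  -> after flatten(2): (7, 126, 540)
Output shape: (7, 540, 126)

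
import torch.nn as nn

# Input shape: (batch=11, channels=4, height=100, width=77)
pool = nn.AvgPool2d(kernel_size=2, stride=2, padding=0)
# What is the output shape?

Input shape: (11, 4, 100, 77)
Output shape: (11, 4, 50, 38)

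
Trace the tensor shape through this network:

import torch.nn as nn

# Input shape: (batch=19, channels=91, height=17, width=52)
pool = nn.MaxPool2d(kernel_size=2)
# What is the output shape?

Input shape: (19, 91, 17, 52)
Output shape: (19, 91, 8, 26)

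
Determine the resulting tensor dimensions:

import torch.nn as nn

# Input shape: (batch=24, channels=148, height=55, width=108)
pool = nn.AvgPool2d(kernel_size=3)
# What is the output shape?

Input shape: (24, 148, 55, 108)
Output shape: (24, 148, 18, 36)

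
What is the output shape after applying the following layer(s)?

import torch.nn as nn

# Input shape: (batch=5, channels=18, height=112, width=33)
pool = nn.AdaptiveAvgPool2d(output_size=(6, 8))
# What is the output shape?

Input shape: (5, 18, 112, 33)
Output shape: (5, 18, 6, 8)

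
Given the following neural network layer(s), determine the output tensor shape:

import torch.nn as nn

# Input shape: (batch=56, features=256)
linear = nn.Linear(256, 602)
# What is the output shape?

Input shape: (56, 256)
Output shape: (56, 602)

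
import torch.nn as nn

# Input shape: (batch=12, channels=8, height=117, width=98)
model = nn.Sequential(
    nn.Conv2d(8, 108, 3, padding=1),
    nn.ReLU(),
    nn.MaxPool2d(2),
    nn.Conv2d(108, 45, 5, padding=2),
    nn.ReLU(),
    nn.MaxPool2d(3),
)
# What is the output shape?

Input shape: (12, 8, 117, 98)
  -> after first Conv2d: (12, 108, 117, 98)
  -> after first MaxPool2d: (12, 108, 58, 49)
  -> after second Conv2d: (12, 45, 58, 49)
Output shape: (12, 45, 19, 16)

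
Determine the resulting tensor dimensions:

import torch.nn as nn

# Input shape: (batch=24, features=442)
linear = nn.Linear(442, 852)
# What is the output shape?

Input shape: (24, 442)
Output shape: (24, 852)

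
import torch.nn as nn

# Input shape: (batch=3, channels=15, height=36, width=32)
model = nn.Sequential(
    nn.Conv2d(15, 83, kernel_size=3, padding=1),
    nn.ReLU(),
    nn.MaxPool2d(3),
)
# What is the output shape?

Input shape: (3, 15, 36, 32)
  -> after Conv2d: (3, 83, 36, 32)
  -> after ReLU: (3, 83, 36, 32)
Output shape: (3, 83, 12, 10)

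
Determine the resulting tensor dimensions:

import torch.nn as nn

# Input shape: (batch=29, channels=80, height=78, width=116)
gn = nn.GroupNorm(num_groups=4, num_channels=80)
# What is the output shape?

Input shape: (29, 80, 78, 116)
Output shape: (29, 80, 78, 116)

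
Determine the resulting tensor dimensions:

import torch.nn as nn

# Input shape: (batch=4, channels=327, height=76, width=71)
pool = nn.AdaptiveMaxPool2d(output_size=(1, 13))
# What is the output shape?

Input shape: (4, 327, 76, 71)
Output shape: (4, 327, 1, 13)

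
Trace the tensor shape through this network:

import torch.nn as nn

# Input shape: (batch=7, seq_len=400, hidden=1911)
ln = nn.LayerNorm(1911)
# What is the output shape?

Input shape: (7, 400, 1911)
Output shape: (7, 400, 1911)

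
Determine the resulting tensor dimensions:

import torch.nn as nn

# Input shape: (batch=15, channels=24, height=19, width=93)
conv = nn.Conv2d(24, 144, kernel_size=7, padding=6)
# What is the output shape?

Input shape: (15, 24, 19, 93)
Output shape: (15, 144, 25, 99)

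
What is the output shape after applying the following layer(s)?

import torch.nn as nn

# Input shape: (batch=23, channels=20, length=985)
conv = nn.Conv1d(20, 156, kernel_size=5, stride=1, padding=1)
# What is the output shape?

Input shape: (23, 20, 985)
Output shape: (23, 156, 983)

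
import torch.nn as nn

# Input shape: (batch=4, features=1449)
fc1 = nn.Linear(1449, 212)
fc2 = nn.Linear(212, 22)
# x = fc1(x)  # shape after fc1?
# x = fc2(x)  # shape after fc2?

Input shape: (4, 1449)
  -> after fc1: (4, 212)
Output shape: (4, 22)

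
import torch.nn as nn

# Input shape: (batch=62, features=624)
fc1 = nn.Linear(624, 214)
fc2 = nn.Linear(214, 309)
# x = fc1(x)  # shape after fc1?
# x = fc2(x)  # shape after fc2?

Input shape: (62, 624)
  -> after fc1: (62, 214)
Output shape: (62, 309)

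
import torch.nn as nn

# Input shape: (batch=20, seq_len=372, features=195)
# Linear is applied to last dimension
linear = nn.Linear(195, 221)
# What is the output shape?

Input shape: (20, 372, 195)
Output shape: (20, 372, 221)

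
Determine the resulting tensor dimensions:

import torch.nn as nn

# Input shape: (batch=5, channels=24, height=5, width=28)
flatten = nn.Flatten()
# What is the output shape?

Input shape: (5, 24, 5, 28)
Output shape: (5, 3360)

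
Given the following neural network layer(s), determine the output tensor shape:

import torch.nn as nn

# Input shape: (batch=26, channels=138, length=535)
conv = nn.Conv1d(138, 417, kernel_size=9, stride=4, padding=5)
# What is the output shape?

Input shape: (26, 138, 535)
Output shape: (26, 417, 135)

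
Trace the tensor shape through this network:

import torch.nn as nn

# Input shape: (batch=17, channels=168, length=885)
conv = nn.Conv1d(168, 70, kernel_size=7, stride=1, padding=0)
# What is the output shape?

Input shape: (17, 168, 885)
Output shape: (17, 70, 879)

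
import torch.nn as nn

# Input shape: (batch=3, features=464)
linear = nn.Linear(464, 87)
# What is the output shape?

Input shape: (3, 464)
Output shape: (3, 87)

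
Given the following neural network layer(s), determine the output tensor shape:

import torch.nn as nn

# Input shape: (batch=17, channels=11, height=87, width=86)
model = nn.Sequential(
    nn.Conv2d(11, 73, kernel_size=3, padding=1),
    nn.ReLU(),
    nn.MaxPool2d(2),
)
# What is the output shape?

Input shape: (17, 11, 87, 86)
  -> after Conv2d: (17, 73, 87, 86)
  -> after ReLU: (17, 73, 87, 86)
Output shape: (17, 73, 43, 43)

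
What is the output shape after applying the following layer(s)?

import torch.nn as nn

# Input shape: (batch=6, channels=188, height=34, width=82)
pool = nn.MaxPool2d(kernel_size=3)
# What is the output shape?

Input shape: (6, 188, 34, 82)
Output shape: (6, 188, 11, 27)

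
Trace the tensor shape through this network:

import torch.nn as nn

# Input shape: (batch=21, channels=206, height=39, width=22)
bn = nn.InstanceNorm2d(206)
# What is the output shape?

Input shape: (21, 206, 39, 22)
Output shape: (21, 206, 39, 22)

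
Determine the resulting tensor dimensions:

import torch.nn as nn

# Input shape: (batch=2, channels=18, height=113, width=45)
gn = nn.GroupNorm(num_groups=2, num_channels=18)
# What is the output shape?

Input shape: (2, 18, 113, 45)
Output shape: (2, 18, 113, 45)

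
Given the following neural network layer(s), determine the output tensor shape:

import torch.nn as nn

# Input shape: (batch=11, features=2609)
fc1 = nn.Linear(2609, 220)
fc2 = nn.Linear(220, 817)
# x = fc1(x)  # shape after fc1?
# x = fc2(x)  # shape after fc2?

Input shape: (11, 2609)
  -> after fc1: (11, 220)
Output shape: (11, 817)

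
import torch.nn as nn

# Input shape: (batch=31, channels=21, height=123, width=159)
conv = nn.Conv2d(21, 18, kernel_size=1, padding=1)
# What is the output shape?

Input shape: (31, 21, 123, 159)
Output shape: (31, 18, 125, 161)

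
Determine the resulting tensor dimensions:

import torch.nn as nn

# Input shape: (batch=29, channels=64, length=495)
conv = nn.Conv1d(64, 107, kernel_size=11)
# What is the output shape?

Input shape: (29, 64, 495)
Output shape: (29, 107, 485)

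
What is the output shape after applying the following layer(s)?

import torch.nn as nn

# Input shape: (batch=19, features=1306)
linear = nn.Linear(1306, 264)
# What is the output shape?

Input shape: (19, 1306)
Output shape: (19, 264)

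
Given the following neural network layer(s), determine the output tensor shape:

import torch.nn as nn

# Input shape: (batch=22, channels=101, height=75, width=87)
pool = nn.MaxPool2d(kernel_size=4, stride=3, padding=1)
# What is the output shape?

Input shape: (22, 101, 75, 87)
Output shape: (22, 101, 25, 29)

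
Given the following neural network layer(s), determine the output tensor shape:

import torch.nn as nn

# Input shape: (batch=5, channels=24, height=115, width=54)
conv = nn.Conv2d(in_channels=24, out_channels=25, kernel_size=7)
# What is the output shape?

Input shape: (5, 24, 115, 54)
Output shape: (5, 25, 109, 48)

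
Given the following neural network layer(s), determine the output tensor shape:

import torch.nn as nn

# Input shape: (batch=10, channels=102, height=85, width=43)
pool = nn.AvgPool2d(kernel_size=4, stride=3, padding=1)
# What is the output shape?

Input shape: (10, 102, 85, 43)
Output shape: (10, 102, 28, 14)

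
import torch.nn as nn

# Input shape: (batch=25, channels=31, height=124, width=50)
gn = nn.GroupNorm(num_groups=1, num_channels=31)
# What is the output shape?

Input shape: (25, 31, 124, 50)
Output shape: (25, 31, 124, 50)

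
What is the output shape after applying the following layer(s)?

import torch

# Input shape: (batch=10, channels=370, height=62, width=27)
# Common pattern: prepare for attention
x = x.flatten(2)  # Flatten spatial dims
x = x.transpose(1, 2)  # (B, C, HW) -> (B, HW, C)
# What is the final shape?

Input shape: (10, 370, 62, 27)
  -> after flatten(2): (10, 370, 1674)
Output shape: (10, 1674, 370)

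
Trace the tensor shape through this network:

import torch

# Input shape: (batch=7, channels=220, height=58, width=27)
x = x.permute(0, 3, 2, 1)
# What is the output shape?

Input shape: (7, 220, 58, 27)
Output shape: (7, 27, 58, 220)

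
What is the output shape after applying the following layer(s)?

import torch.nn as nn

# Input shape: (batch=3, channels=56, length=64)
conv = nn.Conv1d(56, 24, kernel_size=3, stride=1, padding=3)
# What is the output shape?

Input shape: (3, 56, 64)
Output shape: (3, 24, 68)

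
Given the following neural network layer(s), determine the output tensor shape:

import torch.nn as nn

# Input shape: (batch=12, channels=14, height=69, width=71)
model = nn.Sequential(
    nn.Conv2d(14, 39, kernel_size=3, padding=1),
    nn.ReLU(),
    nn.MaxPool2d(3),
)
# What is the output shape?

Input shape: (12, 14, 69, 71)
  -> after Conv2d: (12, 39, 69, 71)
  -> after ReLU: (12, 39, 69, 71)
Output shape: (12, 39, 23, 23)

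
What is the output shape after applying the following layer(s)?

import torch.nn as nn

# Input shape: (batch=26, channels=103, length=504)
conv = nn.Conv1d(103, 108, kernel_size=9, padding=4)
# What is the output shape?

Input shape: (26, 103, 504)
Output shape: (26, 108, 504)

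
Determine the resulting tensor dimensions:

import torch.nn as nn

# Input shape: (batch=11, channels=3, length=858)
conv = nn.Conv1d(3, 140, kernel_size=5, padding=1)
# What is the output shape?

Input shape: (11, 3, 858)
Output shape: (11, 140, 856)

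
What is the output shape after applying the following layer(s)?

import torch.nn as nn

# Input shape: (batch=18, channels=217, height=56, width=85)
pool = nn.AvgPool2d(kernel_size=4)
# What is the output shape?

Input shape: (18, 217, 56, 85)
Output shape: (18, 217, 14, 21)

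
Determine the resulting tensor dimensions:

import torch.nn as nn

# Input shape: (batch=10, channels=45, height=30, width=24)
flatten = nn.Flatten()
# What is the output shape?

Input shape: (10, 45, 30, 24)
Output shape: (10, 32400)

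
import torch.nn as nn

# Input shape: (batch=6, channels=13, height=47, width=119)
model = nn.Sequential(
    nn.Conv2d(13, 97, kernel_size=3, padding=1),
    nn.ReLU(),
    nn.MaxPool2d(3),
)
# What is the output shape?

Input shape: (6, 13, 47, 119)
  -> after Conv2d: (6, 97, 47, 119)
  -> after ReLU: (6, 97, 47, 119)
Output shape: (6, 97, 15, 39)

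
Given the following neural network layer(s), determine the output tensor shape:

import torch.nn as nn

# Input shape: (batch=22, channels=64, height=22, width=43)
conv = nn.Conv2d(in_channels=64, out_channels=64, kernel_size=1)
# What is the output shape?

Input shape: (22, 64, 22, 43)
Output shape: (22, 64, 22, 43)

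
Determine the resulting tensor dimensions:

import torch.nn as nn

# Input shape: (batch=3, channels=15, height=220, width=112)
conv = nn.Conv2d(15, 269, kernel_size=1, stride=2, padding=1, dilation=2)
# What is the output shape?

Input shape: (3, 15, 220, 112)
Output shape: (3, 269, 111, 57)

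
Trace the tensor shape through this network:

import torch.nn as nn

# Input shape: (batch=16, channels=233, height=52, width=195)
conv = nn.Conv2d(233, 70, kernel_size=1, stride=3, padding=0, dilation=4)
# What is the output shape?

Input shape: (16, 233, 52, 195)
Output shape: (16, 70, 18, 65)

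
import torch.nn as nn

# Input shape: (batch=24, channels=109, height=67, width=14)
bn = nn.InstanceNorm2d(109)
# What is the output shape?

Input shape: (24, 109, 67, 14)
Output shape: (24, 109, 67, 14)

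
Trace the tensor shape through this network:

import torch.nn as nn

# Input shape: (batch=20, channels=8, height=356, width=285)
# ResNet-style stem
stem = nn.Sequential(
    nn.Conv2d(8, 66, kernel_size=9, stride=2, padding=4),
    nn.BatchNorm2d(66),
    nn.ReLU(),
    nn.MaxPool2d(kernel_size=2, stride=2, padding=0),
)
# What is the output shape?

Input shape: (20, 8, 356, 285)
  -> after Conv2d 9x9 stride=2: (20, 66, 178, 143)
Output shape: (20, 66, 89, 71)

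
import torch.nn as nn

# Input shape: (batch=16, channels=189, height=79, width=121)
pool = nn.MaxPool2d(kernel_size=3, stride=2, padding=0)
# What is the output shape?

Input shape: (16, 189, 79, 121)
Output shape: (16, 189, 39, 60)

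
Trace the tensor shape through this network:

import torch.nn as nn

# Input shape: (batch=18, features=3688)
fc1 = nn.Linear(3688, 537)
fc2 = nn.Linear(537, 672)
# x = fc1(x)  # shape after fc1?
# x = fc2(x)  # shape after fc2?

Input shape: (18, 3688)
  -> after fc1: (18, 537)
Output shape: (18, 672)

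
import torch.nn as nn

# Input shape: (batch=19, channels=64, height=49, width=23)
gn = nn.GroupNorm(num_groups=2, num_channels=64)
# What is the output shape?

Input shape: (19, 64, 49, 23)
Output shape: (19, 64, 49, 23)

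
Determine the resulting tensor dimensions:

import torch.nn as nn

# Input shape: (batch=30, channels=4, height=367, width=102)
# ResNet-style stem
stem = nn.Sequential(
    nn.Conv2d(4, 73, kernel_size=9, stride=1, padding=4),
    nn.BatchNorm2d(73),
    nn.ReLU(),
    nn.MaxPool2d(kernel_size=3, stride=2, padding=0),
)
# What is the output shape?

Input shape: (30, 4, 367, 102)
  -> after Conv2d 9x9 stride=1: (30, 73, 367, 102)
Output shape: (30, 73, 183, 50)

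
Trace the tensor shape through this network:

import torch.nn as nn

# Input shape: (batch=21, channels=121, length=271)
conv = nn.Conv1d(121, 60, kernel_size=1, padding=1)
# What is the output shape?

Input shape: (21, 121, 271)
Output shape: (21, 60, 273)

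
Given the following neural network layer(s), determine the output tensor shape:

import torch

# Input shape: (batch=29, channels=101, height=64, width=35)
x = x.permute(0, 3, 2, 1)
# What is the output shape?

Input shape: (29, 101, 64, 35)
Output shape: (29, 35, 64, 101)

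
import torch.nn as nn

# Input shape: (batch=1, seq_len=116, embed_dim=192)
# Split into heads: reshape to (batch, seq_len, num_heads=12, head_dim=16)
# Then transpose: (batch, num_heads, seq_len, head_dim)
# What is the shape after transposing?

Input shape: (1, 116, 192)
  -> after reshape: (1, 116, 12, 16)
Output shape: (1, 12, 116, 16)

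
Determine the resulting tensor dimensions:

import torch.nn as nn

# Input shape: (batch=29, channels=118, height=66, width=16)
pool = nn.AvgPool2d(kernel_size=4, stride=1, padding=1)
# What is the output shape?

Input shape: (29, 118, 66, 16)
Output shape: (29, 118, 65, 15)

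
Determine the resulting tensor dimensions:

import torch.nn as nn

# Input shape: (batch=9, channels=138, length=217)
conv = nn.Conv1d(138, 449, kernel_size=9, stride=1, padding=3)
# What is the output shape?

Input shape: (9, 138, 217)
Output shape: (9, 449, 215)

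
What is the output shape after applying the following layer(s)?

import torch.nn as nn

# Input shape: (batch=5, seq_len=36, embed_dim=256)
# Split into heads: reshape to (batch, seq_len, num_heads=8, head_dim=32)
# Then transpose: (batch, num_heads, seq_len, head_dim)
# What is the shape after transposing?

Input shape: (5, 36, 256)
  -> after reshape: (5, 36, 8, 32)
Output shape: (5, 8, 36, 32)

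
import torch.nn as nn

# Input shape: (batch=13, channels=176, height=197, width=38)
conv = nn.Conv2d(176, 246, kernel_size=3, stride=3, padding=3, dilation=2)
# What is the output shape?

Input shape: (13, 176, 197, 38)
Output shape: (13, 246, 67, 14)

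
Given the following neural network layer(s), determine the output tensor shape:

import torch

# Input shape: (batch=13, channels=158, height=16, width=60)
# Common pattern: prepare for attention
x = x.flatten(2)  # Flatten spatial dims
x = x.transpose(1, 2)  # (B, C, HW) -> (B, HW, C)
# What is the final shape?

Input shape: (13, 158, 16, 60)
  -> after flatten(2): (13, 158, 960)
Output shape: (13, 960, 158)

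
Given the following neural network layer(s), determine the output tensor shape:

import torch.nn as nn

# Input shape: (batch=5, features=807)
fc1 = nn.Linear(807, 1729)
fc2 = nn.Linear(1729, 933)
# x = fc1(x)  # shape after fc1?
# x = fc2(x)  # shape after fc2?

Input shape: (5, 807)
  -> after fc1: (5, 1729)
Output shape: (5, 933)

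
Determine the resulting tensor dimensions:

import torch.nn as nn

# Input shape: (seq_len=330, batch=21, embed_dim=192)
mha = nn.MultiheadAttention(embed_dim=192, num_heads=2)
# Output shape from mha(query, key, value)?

Input shape: (330, 21, 192)
Output shape: (330, 21, 192)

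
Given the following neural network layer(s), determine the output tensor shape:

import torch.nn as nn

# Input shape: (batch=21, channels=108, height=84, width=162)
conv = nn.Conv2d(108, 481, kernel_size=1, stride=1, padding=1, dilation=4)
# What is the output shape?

Input shape: (21, 108, 84, 162)
Output shape: (21, 481, 86, 164)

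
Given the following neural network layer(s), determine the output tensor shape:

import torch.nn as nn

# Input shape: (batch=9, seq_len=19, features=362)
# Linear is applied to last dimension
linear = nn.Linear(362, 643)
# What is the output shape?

Input shape: (9, 19, 362)
Output shape: (9, 19, 643)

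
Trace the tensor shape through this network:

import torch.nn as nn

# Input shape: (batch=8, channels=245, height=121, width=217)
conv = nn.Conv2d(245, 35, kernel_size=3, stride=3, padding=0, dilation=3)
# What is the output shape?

Input shape: (8, 245, 121, 217)
Output shape: (8, 35, 39, 71)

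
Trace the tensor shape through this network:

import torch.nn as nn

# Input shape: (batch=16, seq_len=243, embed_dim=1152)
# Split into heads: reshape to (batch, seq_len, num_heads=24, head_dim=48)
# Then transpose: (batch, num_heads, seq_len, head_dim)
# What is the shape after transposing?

Input shape: (16, 243, 1152)
  -> after reshape: (16, 243, 24, 48)
Output shape: (16, 24, 243, 48)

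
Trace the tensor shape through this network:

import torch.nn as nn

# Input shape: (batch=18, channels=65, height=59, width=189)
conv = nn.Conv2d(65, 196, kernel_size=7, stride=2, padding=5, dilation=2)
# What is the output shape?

Input shape: (18, 65, 59, 189)
Output shape: (18, 196, 29, 94)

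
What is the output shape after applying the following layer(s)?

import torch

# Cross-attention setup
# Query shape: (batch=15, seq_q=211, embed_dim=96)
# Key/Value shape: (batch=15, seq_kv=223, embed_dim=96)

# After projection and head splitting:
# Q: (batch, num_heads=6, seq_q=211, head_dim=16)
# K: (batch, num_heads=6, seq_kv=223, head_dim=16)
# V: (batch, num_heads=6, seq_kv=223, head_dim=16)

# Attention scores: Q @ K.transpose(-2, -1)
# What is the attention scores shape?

Input shape: (15, 211, 96)
Output shape: (15, 6, 211, 223)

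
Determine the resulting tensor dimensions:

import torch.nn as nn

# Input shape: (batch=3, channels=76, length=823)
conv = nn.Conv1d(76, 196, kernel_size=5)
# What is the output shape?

Input shape: (3, 76, 823)
Output shape: (3, 196, 819)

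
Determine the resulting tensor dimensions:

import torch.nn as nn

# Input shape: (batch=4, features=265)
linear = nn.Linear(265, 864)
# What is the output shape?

Input shape: (4, 265)
Output shape: (4, 864)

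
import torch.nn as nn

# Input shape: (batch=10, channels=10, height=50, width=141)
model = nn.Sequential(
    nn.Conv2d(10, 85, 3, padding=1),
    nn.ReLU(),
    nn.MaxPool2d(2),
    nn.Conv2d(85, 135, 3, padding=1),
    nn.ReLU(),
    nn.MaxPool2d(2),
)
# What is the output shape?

Input shape: (10, 10, 50, 141)
  -> after first Conv2d: (10, 85, 50, 141)
  -> after first MaxPool2d: (10, 85, 25, 70)
  -> after second Conv2d: (10, 135, 25, 70)
Output shape: (10, 135, 12, 35)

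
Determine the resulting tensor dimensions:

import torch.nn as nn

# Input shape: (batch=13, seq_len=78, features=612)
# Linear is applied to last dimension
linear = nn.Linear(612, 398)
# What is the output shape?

Input shape: (13, 78, 612)
Output shape: (13, 78, 398)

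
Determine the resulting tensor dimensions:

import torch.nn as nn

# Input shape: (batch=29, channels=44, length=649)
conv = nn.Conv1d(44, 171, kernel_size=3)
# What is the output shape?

Input shape: (29, 44, 649)
Output shape: (29, 171, 647)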